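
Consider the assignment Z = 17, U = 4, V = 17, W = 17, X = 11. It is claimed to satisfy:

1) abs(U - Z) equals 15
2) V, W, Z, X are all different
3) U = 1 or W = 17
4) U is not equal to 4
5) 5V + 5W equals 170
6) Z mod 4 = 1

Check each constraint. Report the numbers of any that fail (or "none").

1) abs(4 - 17) = 13, not 15  no
2) V = W = 17, not all different  no
3) U = 4 ≠ 1, but W = 17 = 17 (second disjunct)  yes
4) U = 4, but 4 is required to differ  no
5) 5V + 5W = 5(17) + 5(17) = 170  yes
6) 17 mod 4 = 1  yes

Constraints 1, 2, 4 are violated.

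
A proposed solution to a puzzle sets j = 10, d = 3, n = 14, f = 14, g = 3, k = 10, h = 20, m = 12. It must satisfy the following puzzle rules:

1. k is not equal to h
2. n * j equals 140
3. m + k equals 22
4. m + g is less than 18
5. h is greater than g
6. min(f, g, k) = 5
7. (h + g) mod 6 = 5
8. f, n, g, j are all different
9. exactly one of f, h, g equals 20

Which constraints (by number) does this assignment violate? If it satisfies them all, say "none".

1. k = 10, h = 20; distinct — holds.
2. n * j = 14 * 10 = 140 — holds.
3. m + k = 12 + 10 = 22 — holds.
4. m + g = 12 + 3 = 15; 15 < 18 — holds.
5. h = 20, g = 3; 20 > 3 — holds.
6. min(14, 3, 10) = 3, not 5 — does not hold.
7. h + g = 23; 23 mod 6 = 5 — holds.
8. f = n = 14, not all different — does not hold.
9. f=14, h=20, g=3; 1 of them equals 20 — holds.

No — constraints 6 and 8 are not satisfied.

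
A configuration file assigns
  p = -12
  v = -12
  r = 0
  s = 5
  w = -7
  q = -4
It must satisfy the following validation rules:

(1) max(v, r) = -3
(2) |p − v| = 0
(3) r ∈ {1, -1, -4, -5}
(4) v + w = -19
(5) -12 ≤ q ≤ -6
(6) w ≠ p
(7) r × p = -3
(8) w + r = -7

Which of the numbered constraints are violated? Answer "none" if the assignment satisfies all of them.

Constraints 1, 3, 5, and 7 are violated.

(1) max(-12, 0) = 0, not -3  fails
(2) |-12 − (-12)| = 0  holds
(3) r = 0 is not in {1, -1, -4, -5}  fails
(4) v + w = -12 + (-7) = -19  holds
(5) q = -4 is outside [-12, -6]  fails
(6) w = -7, p = -12; distinct  holds
(7) r × p = 0 × (-12) = 0, not -3  fails
(8) w + r = -7 + 0 = -7  holds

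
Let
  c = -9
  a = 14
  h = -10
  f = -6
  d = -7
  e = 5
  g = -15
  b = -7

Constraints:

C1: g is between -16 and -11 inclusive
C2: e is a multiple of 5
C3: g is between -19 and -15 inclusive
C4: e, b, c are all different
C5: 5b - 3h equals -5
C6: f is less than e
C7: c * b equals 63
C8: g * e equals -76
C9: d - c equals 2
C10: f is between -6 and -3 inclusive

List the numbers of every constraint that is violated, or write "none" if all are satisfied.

Constraint 8 does not hold.

C1: g = -15 lies in [-16, -11] — holds.
C2: 5 / 5 = 1, so 5 divides 5 — holds.
C3: g = -15 lies in [-19, -15] — holds.
C4: values 5, -7, -9 are pairwise distinct — holds.
C5: 5b - 3h = 5(-7) - 3(-10) = -5 — holds.
C6: f = -6, e = 5; -6 < 5 — holds.
C7: c * b = -9 * (-7) = 63 — holds.
C8: g * e = -15 * 5 = -75, not -76 — does not hold.
C9: d - c = -7 - (-9) = 2 — holds.
C10: f = -6 lies in [-6, -3] — holds.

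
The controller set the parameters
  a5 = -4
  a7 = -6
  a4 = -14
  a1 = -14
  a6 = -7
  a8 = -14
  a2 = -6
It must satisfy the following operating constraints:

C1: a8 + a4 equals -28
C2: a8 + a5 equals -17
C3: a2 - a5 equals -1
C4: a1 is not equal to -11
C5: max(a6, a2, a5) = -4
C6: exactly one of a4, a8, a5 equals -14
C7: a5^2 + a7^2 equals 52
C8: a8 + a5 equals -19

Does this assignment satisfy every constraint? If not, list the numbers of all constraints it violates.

Violated: 2, 3, 6, 8.

C1: a8 + a4 = -14 + (-14) = -28  holds
C2: a8 + a5 = -14 + (-4) = -18, not -17  fails
C3: a2 - a5 = -6 - (-4) = -2, not -1  fails
C4: a1 = -14, and -14 ≠ -11  holds
C5: max(-7, -6, -4) = -4  holds
C6: a4=-14, a8=-14, a5=-4; 2 of them equal -14, not exactly one  fails
C7: a5^2 + a7^2 = (-4)^2 + (-6)^2 = 16 + 36 = 52  holds
C8: a8 + a5 = -14 + (-4) = -18, not -19  fails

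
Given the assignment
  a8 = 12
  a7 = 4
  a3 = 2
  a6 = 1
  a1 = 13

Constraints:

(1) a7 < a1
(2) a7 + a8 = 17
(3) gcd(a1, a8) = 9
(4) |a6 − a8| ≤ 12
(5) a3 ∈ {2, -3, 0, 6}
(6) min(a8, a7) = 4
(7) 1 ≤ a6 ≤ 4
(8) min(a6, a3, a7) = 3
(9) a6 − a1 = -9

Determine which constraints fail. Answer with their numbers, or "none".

(1) a7 = 4, a1 = 13; 4 < 13  ✔
(2) a7 + a8 = 4 + 12 = 16, not 17  ✘
(3) gcd(13, 12) = 1, not 9  ✘
(4) |1 − 12| = 11; 11 ≤ 12  ✔
(5) a3 = 2 is in {2, -3, 0, 6}  ✔
(6) min(12, 4) = 4  ✔
(7) a6 = 1 lies in [1, 4]  ✔
(8) min(1, 2, 4) = 1, not 3  ✘
(9) a6 − a1 = 1 − 13 = -12, not -9  ✘

Violated: 2, 3, 8, and 9.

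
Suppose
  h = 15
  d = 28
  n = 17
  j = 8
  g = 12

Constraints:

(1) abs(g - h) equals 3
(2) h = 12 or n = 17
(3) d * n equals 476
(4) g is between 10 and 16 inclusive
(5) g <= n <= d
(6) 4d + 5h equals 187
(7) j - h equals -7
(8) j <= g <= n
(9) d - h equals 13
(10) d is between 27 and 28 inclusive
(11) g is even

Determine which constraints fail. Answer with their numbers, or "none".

Yes — all constraints hold.

(1) abs(12 - 15) = 3 — holds.
(2) h = 15 ≠ 12, but n = 17 = 17 (second disjunct) — holds.
(3) d * n = 28 * 17 = 476 — holds.
(4) g = 12 lies in [10, 16] — holds.
(5) values 12 <= 17 <= 28 — holds.
(6) 4d + 5h = 4(28) + 5(15) = 187 — holds.
(7) j - h = 8 - 15 = -7 — holds.
(8) values 8 <= 12 <= 17 — holds.
(9) d - h = 28 - 15 = 13 — holds.
(10) d = 28 lies in [27, 28] — holds.
(11) g = 12 is even — holds.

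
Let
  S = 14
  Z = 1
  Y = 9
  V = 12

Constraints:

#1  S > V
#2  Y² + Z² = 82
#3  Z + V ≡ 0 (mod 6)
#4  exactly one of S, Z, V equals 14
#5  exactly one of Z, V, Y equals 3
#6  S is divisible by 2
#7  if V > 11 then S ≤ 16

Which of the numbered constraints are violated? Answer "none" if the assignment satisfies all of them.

#1 S = 14, V = 12; 14 > 12 — holds.
#2 Y² + Z² = 9² + 1² = 81 + 1 = 82 — holds.
#3 Z + V = 13; 13 mod 6 = 1, not 0 — fails.
#4 S=14, Z=1, V=12; 1 of them equals 14 — holds.
#5 Z=1, V=12, Y=9; 0 of them equal 3, not exactly one — fails.
#6 14 / 2 = 7, so 2 divides 14 — holds.
#7 V = 12 > 11, so we need S ≤ 16; S = 14 ≤ 16 — holds.

Violated: 3, 5.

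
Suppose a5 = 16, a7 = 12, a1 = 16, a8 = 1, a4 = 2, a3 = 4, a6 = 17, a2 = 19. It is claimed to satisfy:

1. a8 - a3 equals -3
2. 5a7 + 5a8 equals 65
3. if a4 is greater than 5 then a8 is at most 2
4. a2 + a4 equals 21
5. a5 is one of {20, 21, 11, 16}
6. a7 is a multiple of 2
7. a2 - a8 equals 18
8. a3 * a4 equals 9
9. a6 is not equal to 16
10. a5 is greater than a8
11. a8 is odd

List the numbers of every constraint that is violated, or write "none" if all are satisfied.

1. a8 - a3 = 1 - 4 = -3  yes
2. 5a7 + 5a8 = 5(12) + 5(1) = 65  yes
3. a4 = 2, not > 5; antecedent false, conditional vacuously true  yes
4. a2 + a4 = 19 + 2 = 21  yes
5. a5 = 16 is in {20, 21, 11, 16}  yes
6. 12 / 2 = 6, so 2 divides 12  yes
7. a2 - a8 = 19 - 1 = 18  yes
8. a3 * a4 = 4 * 2 = 8, not 9  no
9. a6 = 17, and 17 ≠ 16  yes
10. a5 = 16, a8 = 1; 16 > 1  yes
11. a8 = 1 is odd  yes

No — constraint 8 is not satisfied.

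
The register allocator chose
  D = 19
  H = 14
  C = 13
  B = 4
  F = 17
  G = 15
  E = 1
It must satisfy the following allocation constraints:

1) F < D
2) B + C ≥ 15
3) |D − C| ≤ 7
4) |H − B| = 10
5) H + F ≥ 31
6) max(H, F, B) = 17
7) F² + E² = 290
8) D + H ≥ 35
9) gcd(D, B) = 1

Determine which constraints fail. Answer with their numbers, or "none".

The assignment fails constraint 8.

1) F = 17, D = 19; 17 < 19  ✔
2) B + C = 4 + 13 = 17; 17 ≥ 15  ✔
3) |19 − 13| = 6; 6 ≤ 7  ✔
4) |14 − 4| = 10  ✔
5) H + F = 14 + 17 = 31; 31 ≥ 31  ✔
6) max(14, 17, 4) = 17  ✔
7) F² + E² = 17² + 1² = 289 + 1 = 290  ✔
8) D + H = 19 + 14 = 33; 33 < 35, bound 35 not met  ✘
9) gcd(19, 4) = 1  ✔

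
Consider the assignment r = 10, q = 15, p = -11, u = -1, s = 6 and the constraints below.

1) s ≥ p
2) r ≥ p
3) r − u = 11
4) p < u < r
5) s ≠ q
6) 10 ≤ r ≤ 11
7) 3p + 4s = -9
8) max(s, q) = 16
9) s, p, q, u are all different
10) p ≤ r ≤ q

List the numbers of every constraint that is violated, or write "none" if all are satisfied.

1) s = 6, p = -11; 6 ≥ -11 — satisfied.
2) r = 10, p = -11; 10 ≥ -11 — satisfied.
3) r − u = 10 − (-1) = 11 — satisfied.
4) values -11 < -1 < 10 — satisfied.
5) s = 6, q = 15; distinct — satisfied.
6) r = 10 lies in [10, 11] — satisfied.
7) 3p + 4s = 3(-11) + 4(6) = -9 — satisfied.
8) max(6, 15) = 15, not 16 — violated.
9) values 6, -11, 15, -1 are pairwise distinct — satisfied.
10) values -11 ≤ 10 ≤ 15 — satisfied.

Constraint 8 is violated.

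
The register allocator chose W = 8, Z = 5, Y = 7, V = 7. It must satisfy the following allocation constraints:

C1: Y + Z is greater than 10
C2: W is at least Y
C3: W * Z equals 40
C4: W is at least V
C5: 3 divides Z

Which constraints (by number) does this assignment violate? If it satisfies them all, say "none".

C1: Y + Z = 7 + 5 = 12; 12 > 10 — holds.
C2: W = 8, Y = 7; 8 ≥ 7 — holds.
C3: W * Z = 8 * 5 = 40 — holds.
C4: W = 8, V = 7; 8 ≥ 7 — holds.
C5: 5 = 3*1 + 2, so 3 does not divide 5 — fails.

Constraint 5 does not hold.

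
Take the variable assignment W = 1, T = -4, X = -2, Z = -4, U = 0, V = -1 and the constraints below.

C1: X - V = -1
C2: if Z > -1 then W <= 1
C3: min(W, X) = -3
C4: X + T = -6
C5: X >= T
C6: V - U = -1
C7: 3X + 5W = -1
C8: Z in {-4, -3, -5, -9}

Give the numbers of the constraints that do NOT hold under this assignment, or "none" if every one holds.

C1: X - V = -2 - (-1) = -1  yes
C2: Z = -4, not > -1; antecedent false, conditional vacuously true  yes
C3: min(1, -2) = -2, not -3  no
C4: X + T = -2 + (-4) = -6  yes
C5: X = -2, T = -4; -2 ≥ -4  yes
C6: V - U = -1 - 0 = -1  yes
C7: 3X + 5W = 3(-2) + 5(1) = -1  yes
C8: Z = -4 is in {-4, -3, -5, -9}  yes

Constraint 3 is violated.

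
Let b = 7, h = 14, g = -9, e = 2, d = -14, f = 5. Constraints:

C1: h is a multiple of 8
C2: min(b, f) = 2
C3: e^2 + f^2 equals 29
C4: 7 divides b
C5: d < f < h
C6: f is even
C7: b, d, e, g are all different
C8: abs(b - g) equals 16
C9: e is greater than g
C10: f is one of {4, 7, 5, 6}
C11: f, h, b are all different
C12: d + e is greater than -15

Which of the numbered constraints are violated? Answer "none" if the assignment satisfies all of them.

The assignment fails constraints 1, 2, 6.

C1: 14 = 8*1 + 6, so 8 does not divide 14 — violated.
C2: min(7, 5) = 5, not 2 — violated.
C3: e^2 + f^2 = 2^2 + 5^2 = 4 + 25 = 29 — satisfied.
C4: 7 / 7 = 1, so 7 divides 7 — satisfied.
C5: values -14 < 5 < 14 — satisfied.
C6: f = 5 is odd — violated.
C7: values 7, -14, 2, -9 are pairwise distinct — satisfied.
C8: abs(7 - (-9)) = 16 — satisfied.
C9: e = 2, g = -9; 2 > -9 — satisfied.
C10: f = 5 is in {4, 7, 5, 6} — satisfied.
C11: values 5, 14, 7 are pairwise distinct — satisfied.
C12: d + e = -14 + 2 = -12; -12 > -15 — satisfied.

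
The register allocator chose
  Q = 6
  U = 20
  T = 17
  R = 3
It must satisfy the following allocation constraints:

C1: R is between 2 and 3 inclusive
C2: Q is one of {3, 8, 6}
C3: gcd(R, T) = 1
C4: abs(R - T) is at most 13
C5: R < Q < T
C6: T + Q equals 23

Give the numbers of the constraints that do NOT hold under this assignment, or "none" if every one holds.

C1: R = 3 lies in [2, 3] — satisfied.
C2: Q = 6 is in {3, 8, 6} — satisfied.
C3: gcd(3, 17) = 1 — satisfied.
C4: abs(3 - 17) = 14; 14 > 13, exceeds bound 13 — violated.
C5: values 3 < 6 < 17 — satisfied.
C6: T + Q = 17 + 6 = 23 — satisfied.

Violated: 4.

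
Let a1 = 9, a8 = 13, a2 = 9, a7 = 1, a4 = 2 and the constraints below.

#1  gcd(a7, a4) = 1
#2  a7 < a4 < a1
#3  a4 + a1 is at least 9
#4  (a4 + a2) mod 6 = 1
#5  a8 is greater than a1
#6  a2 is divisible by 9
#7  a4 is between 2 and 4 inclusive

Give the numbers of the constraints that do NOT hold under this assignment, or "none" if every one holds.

No — constraint 4 is not satisfied.

#1 gcd(1, 2) = 1 — OK.
#2 values 1 < 2 < 9 — OK.
#3 a4 + a1 = 2 + 9 = 11; 11 ≥ 9 — OK.
#4 a4 + a2 = 11; 11 mod 6 = 5, not 1 — violated.
#5 a8 = 13, a1 = 9; 13 > 9 — OK.
#6 9 / 9 = 1, so 9 divides 9 — OK.
#7 a4 = 2 lies in [2, 4] — OK.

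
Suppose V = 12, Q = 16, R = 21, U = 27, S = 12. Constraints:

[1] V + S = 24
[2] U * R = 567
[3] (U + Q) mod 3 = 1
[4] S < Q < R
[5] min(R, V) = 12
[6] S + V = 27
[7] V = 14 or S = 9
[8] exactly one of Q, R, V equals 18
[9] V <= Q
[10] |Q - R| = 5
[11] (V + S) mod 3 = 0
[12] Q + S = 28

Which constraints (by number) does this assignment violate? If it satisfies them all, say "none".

No — constraints 6, 7, 8 are not satisfied.

[1] V + S = 12 + 12 = 24  yes
[2] U * R = 27 * 21 = 567  yes
[3] U + Q = 43; 43 mod 3 = 1  yes
[4] values 12 < 16 < 21  yes
[5] min(21, 12) = 12  yes
[6] S + V = 12 + 12 = 24, not 27  no
[7] V = 12 ≠ 14 and S = 12 ≠ 9; both disjuncts false  no
[8] Q=16, R=21, V=12; 0 of them equal 18, not exactly one  no
[9] V = 12, Q = 16; 12 ≤ 16  yes
[10] |16 - 21| = 5  yes
[11] V + S = 24; 24 mod 3 = 0  yes
[12] Q + S = 16 + 12 = 28  yes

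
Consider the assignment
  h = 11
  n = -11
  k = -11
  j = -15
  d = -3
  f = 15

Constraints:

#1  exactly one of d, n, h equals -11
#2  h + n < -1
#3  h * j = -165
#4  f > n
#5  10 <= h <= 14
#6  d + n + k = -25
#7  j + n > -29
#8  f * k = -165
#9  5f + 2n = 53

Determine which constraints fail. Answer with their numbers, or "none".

Violated: 2.

#1 d=-3, n=-11, h=11; 1 of them equals -11 — holds.
#2 h + n = 11 + (-11) = 0; 0 ≥ -1, bound -1 not met — fails.
#3 h * j = 11 * (-15) = -165 — holds.
#4 f = 15, n = -11; 15 > -11 — holds.
#5 h = 11 lies in [10, 14] — holds.
#6 d + n + k = -3 + (-11) + (-11) = -25 — holds.
#7 j + n = -15 + (-11) = -26; -26 > -29 — holds.
#8 f * k = 15 * (-11) = -165 — holds.
#9 5f + 2n = 5(15) + 2(-11) = 53 — holds.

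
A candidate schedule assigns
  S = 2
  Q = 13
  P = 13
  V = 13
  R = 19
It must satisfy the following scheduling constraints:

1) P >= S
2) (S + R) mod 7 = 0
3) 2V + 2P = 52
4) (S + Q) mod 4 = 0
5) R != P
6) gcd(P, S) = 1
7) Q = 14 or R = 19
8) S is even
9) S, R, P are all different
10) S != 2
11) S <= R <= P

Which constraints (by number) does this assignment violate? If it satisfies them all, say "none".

No — constraints 4, 10, and 11 are not satisfied.

1) P = 13, S = 2; 13 ≥ 2 — holds.
2) S + R = 21; 21 mod 7 = 0 — holds.
3) 2V + 2P = 2(13) + 2(13) = 52 — holds.
4) S + Q = 15; 15 mod 4 = 3, not 0 — fails.
5) R = 19, P = 13; distinct — holds.
6) gcd(13, 2) = 1 — holds.
7) Q = 13 ≠ 14, but R = 19 = 19 (second disjunct) — holds.
8) S = 2 is even — holds.
9) values 2, 19, 13 are pairwise distinct — holds.
10) S = 2, but 2 is required to differ — fails.
11) values 2, 19, 13; R = 19 is not <= P = 13 — fails.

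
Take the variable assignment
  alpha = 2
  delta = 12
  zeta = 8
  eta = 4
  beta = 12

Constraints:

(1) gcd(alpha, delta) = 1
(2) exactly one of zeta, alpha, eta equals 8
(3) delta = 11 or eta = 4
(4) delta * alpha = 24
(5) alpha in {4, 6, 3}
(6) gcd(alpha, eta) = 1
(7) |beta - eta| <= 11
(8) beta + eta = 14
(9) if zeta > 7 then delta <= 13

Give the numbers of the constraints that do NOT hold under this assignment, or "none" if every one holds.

Constraints 1, 5, 6, 8 are violated.

(1) gcd(2, 12) = 2, not 1 — violated.
(2) zeta=8, alpha=2, eta=4; 1 of them equals 8 — OK.
(3) delta = 12 ≠ 11, but eta = 4 = 4 (second disjunct) — OK.
(4) delta * alpha = 12 * 2 = 24 — OK.
(5) alpha = 2 is not in {4, 6, 3} — violated.
(6) gcd(2, 4) = 2, not 1 — violated.
(7) |12 - 4| = 8; 8 ≤ 11 — OK.
(8) beta + eta = 12 + 4 = 16, not 14 — violated.
(9) zeta = 8 > 7, so we need delta ≤ 13; delta = 12 ≤ 13 — OK.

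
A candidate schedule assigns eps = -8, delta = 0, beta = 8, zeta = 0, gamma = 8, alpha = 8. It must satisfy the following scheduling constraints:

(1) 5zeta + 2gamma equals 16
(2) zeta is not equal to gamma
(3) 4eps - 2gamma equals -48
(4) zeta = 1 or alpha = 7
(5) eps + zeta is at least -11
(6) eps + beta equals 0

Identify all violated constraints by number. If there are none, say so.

(1) 5zeta + 2gamma = 5(0) + 2(8) = 16  ✓
(2) zeta = 0, gamma = 8; distinct  ✓
(3) 4eps - 2gamma = 4(-8) - 2(8) = -48  ✓
(4) zeta = 0 ≠ 1 and alpha = 8 ≠ 7; both disjuncts false  ✗
(5) eps + zeta = -8 + 0 = -8; -8 ≥ -11  ✓
(6) eps + beta = -8 + 8 = 0  ✓

No — constraint 4 is not satisfied.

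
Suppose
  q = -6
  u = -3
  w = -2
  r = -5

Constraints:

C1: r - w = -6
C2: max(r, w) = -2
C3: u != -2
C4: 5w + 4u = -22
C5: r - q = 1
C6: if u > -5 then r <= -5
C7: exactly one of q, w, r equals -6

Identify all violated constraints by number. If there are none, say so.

No — constraint 1 is not satisfied.

C1: r - w = -5 - (-2) = -3, not -6  ✗
C2: max(-5, -2) = -2  ✓
C3: u = -3, and -3 ≠ -2  ✓
C4: 5w + 4u = 5(-2) + 4(-3) = -22  ✓
C5: r - q = -5 - (-6) = 1  ✓
C6: u = -3 > -5, so we need r ≤ -5; r = -5 ≤ -5  ✓
C7: q=-6, w=-2, r=-5; 1 of them equals -6  ✓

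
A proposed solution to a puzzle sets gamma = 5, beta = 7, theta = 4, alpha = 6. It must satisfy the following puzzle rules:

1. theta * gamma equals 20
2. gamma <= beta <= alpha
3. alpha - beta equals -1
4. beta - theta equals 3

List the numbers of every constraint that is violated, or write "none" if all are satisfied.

1. theta * gamma = 4 * 5 = 20  yes
2. values 5, 7, 6; beta = 7 is not <= alpha = 6  no
3. alpha - beta = 6 - 7 = -1  yes
4. beta - theta = 7 - 4 = 3  yes

No — constraint 2 is not satisfied.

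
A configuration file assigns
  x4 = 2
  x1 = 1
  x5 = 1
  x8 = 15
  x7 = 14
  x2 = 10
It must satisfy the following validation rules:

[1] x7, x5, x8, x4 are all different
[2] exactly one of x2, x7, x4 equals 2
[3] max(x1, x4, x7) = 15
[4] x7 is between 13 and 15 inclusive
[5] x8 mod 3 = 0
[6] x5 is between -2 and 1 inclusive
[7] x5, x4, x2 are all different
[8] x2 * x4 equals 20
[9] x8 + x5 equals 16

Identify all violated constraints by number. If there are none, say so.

Constraint 3 is violated.

[1] values 14, 1, 15, 2 are pairwise distinct  OK
[2] x2=10, x7=14, x4=2; 1 of them equals 2  OK
[3] max(1, 2, 14) = 14, not 15  FAIL
[4] x7 = 14 lies in [13, 15]  OK
[5] 15 mod 3 = 0  OK
[6] x5 = 1 lies in [-2, 1]  OK
[7] values 1, 2, 10 are pairwise distinct  OK
[8] x2 * x4 = 10 * 2 = 20  OK
[9] x8 + x5 = 15 + 1 = 16  OK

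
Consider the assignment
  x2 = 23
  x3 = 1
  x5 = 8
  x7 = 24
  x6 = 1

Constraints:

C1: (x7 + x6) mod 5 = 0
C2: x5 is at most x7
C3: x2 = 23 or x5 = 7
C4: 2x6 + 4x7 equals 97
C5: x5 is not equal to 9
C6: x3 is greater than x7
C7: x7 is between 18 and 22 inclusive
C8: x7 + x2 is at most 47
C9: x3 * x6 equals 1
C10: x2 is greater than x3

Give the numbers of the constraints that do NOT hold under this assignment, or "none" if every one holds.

C1: x7 + x6 = 25; 25 mod 5 = 0 — OK.
C2: x5 = 8, x7 = 24; 8 ≤ 24 — OK.
C3: x2 = 23 = 23 (first disjunct) — OK.
C4: 2x6 + 4x7 = 2(1) + 4(24) = 98, not 97 — violated.
C5: x5 = 8, and 8 ≠ 9 — OK.
C6: x3 = 1, x7 = 24; 1 ≤ 24 (want >) — violated.
C7: x7 = 24 is outside [18, 22] — violated.
C8: x7 + x2 = 24 + 23 = 47; 47 ≤ 47 — OK.
C9: x3 * x6 = 1 * 1 = 1 — OK.
C10: x2 = 23, x3 = 1; 23 > 1 — OK.

Constraints 4, 6, and 7 are violated.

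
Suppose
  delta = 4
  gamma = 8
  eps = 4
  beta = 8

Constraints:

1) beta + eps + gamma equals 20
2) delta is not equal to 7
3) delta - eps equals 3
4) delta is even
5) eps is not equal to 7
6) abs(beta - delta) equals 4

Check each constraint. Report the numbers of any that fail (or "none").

1) beta + eps + gamma = 8 + 4 + 8 = 20 — OK.
2) delta = 4, and 4 ≠ 7 — OK.
3) delta - eps = 4 - 4 = 0, not 3 — violated.
4) delta = 4 is even — OK.
5) eps = 4, and 4 ≠ 7 — OK.
6) abs(8 - 4) = 4 — OK.

No — constraint 3 is not satisfied.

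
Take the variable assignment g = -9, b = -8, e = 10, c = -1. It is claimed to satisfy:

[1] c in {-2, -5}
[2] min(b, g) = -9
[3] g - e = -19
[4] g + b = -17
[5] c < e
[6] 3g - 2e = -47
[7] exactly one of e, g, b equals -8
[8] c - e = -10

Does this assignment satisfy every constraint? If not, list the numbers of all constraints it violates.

[1] c = -1 is not in {-2, -5} — fails.
[2] min(-8, -9) = -9 — holds.
[3] g - e = -9 - 10 = -19 — holds.
[4] g + b = -9 + (-8) = -17 — holds.
[5] c = -1, e = 10; -1 < 10 — holds.
[6] 3g - 2e = 3(-9) - 2(10) = -47 — holds.
[7] e=10, g=-9, b=-8; 1 of them equals -8 — holds.
[8] c - e = -1 - 10 = -11, not -10 — fails.

Constraints 1 and 8 do not hold.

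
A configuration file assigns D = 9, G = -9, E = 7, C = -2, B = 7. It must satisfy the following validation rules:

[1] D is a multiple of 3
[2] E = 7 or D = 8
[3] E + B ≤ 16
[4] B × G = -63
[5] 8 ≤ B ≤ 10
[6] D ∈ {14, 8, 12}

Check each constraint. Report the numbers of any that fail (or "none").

[1] 9 / 3 = 3, so 3 divides 9 — holds.
[2] E = 7 = 7 (first disjunct) — holds.
[3] E + B = 7 + 7 = 14; 14 ≤ 16 — holds.
[4] B × G = 7 × (-9) = -63 — holds.
[5] B = 7 is outside [8, 10] — does not hold.
[6] D = 9 is not in {14, 8, 12} — does not hold.

Constraints 5, 6 are violated.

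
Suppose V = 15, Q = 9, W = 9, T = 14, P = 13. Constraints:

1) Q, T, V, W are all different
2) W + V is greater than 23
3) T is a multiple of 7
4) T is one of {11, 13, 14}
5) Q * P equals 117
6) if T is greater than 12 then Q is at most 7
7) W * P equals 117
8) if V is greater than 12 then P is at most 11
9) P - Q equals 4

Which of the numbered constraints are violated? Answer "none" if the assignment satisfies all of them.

1) Q = W = 9, not all different — violated.
2) W + V = 9 + 15 = 24; 24 > 23 — OK.
3) 14 / 7 = 2, so 7 divides 14 — OK.
4) T = 14 is in {11, 13, 14} — OK.
5) Q * P = 9 * 13 = 117 — OK.
6) T = 14 > 12, so we need Q ≤ 7; but Q = 9 > 7 — violated.
7) W * P = 9 * 13 = 117 — OK.
8) V = 15 > 12, so we need P ≤ 11; but P = 13 > 11 — violated.
9) P - Q = 13 - 9 = 4 — OK.

The assignment fails constraints 1, 6, and 8.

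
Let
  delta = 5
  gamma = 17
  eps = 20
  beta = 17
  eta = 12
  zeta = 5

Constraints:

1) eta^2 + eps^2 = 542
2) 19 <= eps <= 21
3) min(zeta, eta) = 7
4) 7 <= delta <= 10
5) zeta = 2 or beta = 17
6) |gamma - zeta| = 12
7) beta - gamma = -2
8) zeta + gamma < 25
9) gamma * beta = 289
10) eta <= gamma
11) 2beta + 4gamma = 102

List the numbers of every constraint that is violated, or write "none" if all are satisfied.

1) eta^2 + eps^2 = 12^2 + 20^2 = 144 + 400 = 544, not 542 — does not hold.
2) eps = 20 lies in [19, 21] — holds.
3) min(5, 12) = 5, not 7 — does not hold.
4) delta = 5 is outside [7, 10] — does not hold.
5) zeta = 5 ≠ 2, but beta = 17 = 17 (second disjunct) — holds.
6) |17 - 5| = 12 — holds.
7) beta - gamma = 17 - 17 = 0, not -2 — does not hold.
8) zeta + gamma = 5 + 17 = 22; 22 < 25 — holds.
9) gamma * beta = 17 * 17 = 289 — holds.
10) eta = 12, gamma = 17; 12 ≤ 17 — holds.
11) 2beta + 4gamma = 2(17) + 4(17) = 102 — holds.

Constraints 1, 3, 4, and 7 do not hold.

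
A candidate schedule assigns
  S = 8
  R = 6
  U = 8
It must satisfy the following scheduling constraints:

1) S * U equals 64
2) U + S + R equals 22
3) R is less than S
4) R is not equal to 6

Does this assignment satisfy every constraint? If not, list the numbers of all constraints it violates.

1) S * U = 8 * 8 = 64 — OK.
2) U + S + R = 8 + 8 + 6 = 22 — OK.
3) R = 6, S = 8; 6 < 8 — OK.
4) R = 6, but 6 is required to differ — violated.

Violated: 4.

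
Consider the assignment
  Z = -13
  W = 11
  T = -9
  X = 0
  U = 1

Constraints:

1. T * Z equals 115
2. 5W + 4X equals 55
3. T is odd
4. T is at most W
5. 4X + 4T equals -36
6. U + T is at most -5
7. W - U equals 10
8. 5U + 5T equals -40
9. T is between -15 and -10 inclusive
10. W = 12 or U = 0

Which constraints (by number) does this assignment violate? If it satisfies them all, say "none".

1. T * Z = -9 * (-13) = 117, not 115  ✗
2. 5W + 4X = 5(11) + 4(0) = 55  ✓
3. T = -9 is odd  ✓
4. T = -9, W = 11; -9 ≤ 11  ✓
5. 4X + 4T = 4(0) + 4(-9) = -36  ✓
6. U + T = 1 + (-9) = -8; -8 ≤ -5  ✓
7. W - U = 11 - 1 = 10  ✓
8. 5U + 5T = 5(1) + 5(-9) = -40  ✓
9. T = -9 is outside [-15, -10]  ✗
10. W = 11 ≠ 12 and U = 1 ≠ 0; both disjuncts false  ✗

No — constraints 1, 9, and 10 are not satisfied.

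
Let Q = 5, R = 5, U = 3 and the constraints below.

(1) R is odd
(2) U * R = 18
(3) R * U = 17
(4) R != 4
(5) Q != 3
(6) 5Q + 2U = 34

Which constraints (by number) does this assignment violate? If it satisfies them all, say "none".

(1) R = 5 is odd  OK
(2) U * R = 3 * 5 = 15, not 18  FAIL
(3) R * U = 5 * 3 = 15, not 17  FAIL
(4) R = 5, and 5 ≠ 4  OK
(5) Q = 5, and 5 ≠ 3  OK
(6) 5Q + 2U = 5(5) + 2(3) = 31, not 34  FAIL

No — constraints 2, 3, and 6 are not satisfied.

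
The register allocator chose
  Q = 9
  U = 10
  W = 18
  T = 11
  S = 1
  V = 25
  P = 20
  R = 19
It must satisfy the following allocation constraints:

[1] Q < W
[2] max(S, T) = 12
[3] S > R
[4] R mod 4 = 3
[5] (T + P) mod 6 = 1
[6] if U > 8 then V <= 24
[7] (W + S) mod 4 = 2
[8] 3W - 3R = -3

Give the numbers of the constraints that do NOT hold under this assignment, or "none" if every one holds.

The assignment fails constraints 2, 3, 6, and 7.

[1] Q = 9, W = 18; 9 < 18 — satisfied.
[2] max(1, 11) = 11, not 12 — violated.
[3] S = 1, R = 19; 1 ≤ 19 (want >) — violated.
[4] 19 mod 4 = 3 — satisfied.
[5] T + P = 31; 31 mod 6 = 1 — satisfied.
[6] U = 10 > 8, so we need V ≤ 24; but V = 25 > 24 — violated.
[7] W + S = 19; 19 mod 4 = 3, not 2 — violated.
[8] 3W - 3R = 3(18) - 3(19) = -3 — satisfied.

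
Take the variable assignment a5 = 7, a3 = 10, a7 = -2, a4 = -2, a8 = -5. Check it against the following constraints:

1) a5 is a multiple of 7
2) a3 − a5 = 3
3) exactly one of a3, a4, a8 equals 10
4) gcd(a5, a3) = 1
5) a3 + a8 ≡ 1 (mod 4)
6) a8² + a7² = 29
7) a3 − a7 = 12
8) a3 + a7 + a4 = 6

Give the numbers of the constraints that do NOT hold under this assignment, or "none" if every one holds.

1) 7 / 7 = 1, so 7 divides 7 — holds.
2) a3 − a5 = 10 − 7 = 3 — holds.
3) a3=10, a4=-2, a8=-5; 1 of them equals 10 — holds.
4) gcd(7, 10) = 1 — holds.
5) a3 + a8 = 5; 5 mod 4 = 1 — holds.
6) a8² + a7² = (-5)² + (-2)² = 25 + 4 = 29 — holds.
7) a3 − a7 = 10 − (-2) = 12 — holds.
8) a3 + a7 + a4 = 10 + (-2) + (-2) = 6 — holds.

Yes — all constraints hold.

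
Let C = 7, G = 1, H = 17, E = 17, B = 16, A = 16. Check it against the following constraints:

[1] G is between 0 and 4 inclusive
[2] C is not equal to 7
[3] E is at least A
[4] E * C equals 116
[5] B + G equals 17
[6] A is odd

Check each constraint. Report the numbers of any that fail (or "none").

No — constraints 2, 4, and 6 are not satisfied.

[1] G = 1 lies in [0, 4]  true
[2] C = 7, but 7 is required to differ  false
[3] E = 17, A = 16; 17 ≥ 16  true
[4] E * C = 17 * 7 = 119, not 116  false
[5] B + G = 16 + 1 = 17  true
[6] A = 16 is even  false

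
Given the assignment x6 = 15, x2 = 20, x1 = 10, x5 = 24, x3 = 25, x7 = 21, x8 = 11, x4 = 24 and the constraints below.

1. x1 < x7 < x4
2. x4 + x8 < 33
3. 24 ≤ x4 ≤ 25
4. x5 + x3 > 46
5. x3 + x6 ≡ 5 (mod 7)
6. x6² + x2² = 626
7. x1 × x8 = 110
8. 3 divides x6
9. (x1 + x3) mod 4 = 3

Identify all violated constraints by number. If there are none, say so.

1. values 10 < 21 < 24 — OK.
2. x4 + x8 = 24 + 11 = 35; 35 ≥ 33, bound 33 not met — violated.
3. x4 = 24 lies in [24, 25] — OK.
4. x5 + x3 = 24 + 25 = 49; 49 > 46 — OK.
5. x3 + x6 = 40; 40 mod 7 = 5 — OK.
6. x6² + x2² = 15² + 20² = 225 + 400 = 625, not 626 — violated.
7. x1 × x8 = 10 × 11 = 110 — OK.
8. 15 / 3 = 5, so 3 divides 15 — OK.
9. x1 + x3 = 35; 35 mod 4 = 3 — OK.

Constraints 2 and 6 are violated.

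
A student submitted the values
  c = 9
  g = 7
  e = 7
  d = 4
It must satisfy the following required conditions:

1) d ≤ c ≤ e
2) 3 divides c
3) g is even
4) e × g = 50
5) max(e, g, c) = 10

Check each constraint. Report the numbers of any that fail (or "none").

No — constraints 1, 3, 4, and 5 are not satisfied.

1) values 4, 9, 7; c = 9 is not ≤ e = 7  fails
2) 9 / 3 = 3, so 3 divides 9  holds
3) g = 7 is odd  fails
4) e × g = 7 × 7 = 49, not 50  fails
5) max(7, 7, 9) = 9, not 10  fails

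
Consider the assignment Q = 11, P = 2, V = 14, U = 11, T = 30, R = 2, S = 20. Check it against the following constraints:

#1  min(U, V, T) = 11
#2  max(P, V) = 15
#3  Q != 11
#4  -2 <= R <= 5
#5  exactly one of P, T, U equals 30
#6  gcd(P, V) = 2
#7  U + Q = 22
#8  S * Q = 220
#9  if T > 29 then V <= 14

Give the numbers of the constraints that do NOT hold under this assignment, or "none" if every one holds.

No — constraints 2, 3 are not satisfied.

#1 min(11, 14, 30) = 11 — holds.
#2 max(2, 14) = 14, not 15 — fails.
#3 Q = 11, but 11 is required to differ — fails.
#4 R = 2 lies in [-2, 5] — holds.
#5 P=2, T=30, U=11; 1 of them equals 30 — holds.
#6 gcd(2, 14) = 2 — holds.
#7 U + Q = 11 + 11 = 22 — holds.
#8 S * Q = 20 * 11 = 220 — holds.
#9 T = 30 > 29, so we need V ≤ 14; V = 14 ≤ 14 — holds.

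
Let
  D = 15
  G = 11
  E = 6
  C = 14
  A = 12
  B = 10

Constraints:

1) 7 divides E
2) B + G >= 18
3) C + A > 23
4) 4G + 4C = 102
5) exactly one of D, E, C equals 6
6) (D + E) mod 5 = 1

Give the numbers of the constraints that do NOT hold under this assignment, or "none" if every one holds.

1) 6 = 7*0 + 6, so 7 does not divide 6  no
2) B + G = 10 + 11 = 21; 21 ≥ 18  yes
3) C + A = 14 + 12 = 26; 26 > 23  yes
4) 4G + 4C = 4(11) + 4(14) = 100, not 102  no
5) D=15, E=6, C=14; 1 of them equals 6  yes
6) D + E = 21; 21 mod 5 = 1  yes

Violated: 1, 4.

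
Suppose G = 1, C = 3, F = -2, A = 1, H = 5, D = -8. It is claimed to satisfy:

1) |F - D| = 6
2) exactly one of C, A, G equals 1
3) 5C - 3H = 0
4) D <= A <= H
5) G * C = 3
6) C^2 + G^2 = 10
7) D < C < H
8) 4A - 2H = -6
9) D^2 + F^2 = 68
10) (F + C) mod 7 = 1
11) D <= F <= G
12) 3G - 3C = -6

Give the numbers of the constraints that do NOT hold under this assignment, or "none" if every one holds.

Violated: 2.

1) |-2 - (-8)| = 6 — holds.
2) C=3, A=1, G=1; 2 of them equal 1, not exactly one — fails.
3) 5C - 3H = 5(3) - 3(5) = 0 — holds.
4) values -8 <= 1 <= 5 — holds.
5) G * C = 1 * 3 = 3 — holds.
6) C^2 + G^2 = 3^2 + 1^2 = 9 + 1 = 10 — holds.
7) values -8 < 3 < 5 — holds.
8) 4A - 2H = 4(1) - 2(5) = -6 — holds.
9) D^2 + F^2 = (-8)^2 + (-2)^2 = 64 + 4 = 68 — holds.
10) F + C = 1; 1 mod 7 = 1 — holds.
11) values -8 <= -2 <= 1 — holds.
12) 3G - 3C = 3(1) - 3(3) = -6 — holds.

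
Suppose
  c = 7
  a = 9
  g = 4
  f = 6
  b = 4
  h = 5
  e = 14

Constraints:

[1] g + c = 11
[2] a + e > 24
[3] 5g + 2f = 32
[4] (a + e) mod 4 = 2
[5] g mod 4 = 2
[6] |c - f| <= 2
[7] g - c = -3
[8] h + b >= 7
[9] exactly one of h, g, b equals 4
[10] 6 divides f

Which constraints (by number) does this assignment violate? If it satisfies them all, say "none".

[1] g + c = 4 + 7 = 11 — holds.
[2] a + e = 9 + 14 = 23; 23 ≤ 24, bound 24 not met — does not hold.
[3] 5g + 2f = 5(4) + 2(6) = 32 — holds.
[4] a + e = 23; 23 mod 4 = 3, not 2 — does not hold.
[5] 4 mod 4 = 0, not 2 — does not hold.
[6] |7 - 6| = 1; 1 ≤ 2 — holds.
[7] g - c = 4 - 7 = -3 — holds.
[8] h + b = 5 + 4 = 9; 9 ≥ 7 — holds.
[9] h=5, g=4, b=4; 2 of them equal 4, not exactly one — does not hold.
[10] 6 / 6 = 1, so 6 divides 6 — holds.

The assignment fails constraints 2, 4, 5, 9.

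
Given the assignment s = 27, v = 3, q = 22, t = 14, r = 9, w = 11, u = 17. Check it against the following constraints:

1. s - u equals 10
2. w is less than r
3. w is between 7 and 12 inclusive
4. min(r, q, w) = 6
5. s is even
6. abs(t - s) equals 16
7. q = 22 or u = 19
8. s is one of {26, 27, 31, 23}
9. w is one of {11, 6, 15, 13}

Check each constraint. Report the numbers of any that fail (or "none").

Constraints 2, 4, 5, 6 do not hold.

1. s - u = 27 - 17 = 10  holds
2. w = 11, r = 9; 11 ≥ 9 (want <)  fails
3. w = 11 lies in [7, 12]  holds
4. min(9, 22, 11) = 9, not 6  fails
5. s = 27 is odd  fails
6. abs(14 - 27) = 13, not 16  fails
7. q = 22 = 22 (first disjunct)  holds
8. s = 27 is in {26, 27, 31, 23}  holds
9. w = 11 is in {11, 6, 15, 13}  holds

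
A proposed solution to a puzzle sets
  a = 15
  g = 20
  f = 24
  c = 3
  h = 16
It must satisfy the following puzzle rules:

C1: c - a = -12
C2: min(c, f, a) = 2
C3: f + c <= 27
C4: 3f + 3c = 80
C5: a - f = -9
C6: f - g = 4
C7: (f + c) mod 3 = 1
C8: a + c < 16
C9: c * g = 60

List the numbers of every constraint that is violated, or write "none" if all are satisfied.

C1: c - a = 3 - 15 = -12 — holds.
C2: min(3, 24, 15) = 3, not 2 — fails.
C3: f + c = 24 + 3 = 27; 27 ≤ 27 — holds.
C4: 3f + 3c = 3(24) + 3(3) = 81, not 80 — fails.
C5: a - f = 15 - 24 = -9 — holds.
C6: f - g = 24 - 20 = 4 — holds.
C7: f + c = 27; 27 mod 3 = 0, not 1 — fails.
C8: a + c = 15 + 3 = 18; 18 ≥ 16, bound 16 not met — fails.
C9: c * g = 3 * 20 = 60 — holds.

The assignment fails constraints 2, 4, 7, and 8.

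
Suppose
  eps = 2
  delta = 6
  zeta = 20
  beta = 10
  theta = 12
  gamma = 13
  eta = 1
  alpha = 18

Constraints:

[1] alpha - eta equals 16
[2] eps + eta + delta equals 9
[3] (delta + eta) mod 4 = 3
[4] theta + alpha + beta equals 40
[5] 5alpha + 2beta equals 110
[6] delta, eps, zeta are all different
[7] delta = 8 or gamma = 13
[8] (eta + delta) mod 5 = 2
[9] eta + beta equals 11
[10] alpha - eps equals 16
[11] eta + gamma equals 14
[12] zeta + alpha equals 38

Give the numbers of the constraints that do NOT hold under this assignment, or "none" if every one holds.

[1] alpha - eta = 18 - 1 = 17, not 16 — does not hold.
[2] eps + eta + delta = 2 + 1 + 6 = 9 — holds.
[3] delta + eta = 7; 7 mod 4 = 3 — holds.
[4] theta + alpha + beta = 12 + 18 + 10 = 40 — holds.
[5] 5alpha + 2beta = 5(18) + 2(10) = 110 — holds.
[6] values 6, 2, 20 are pairwise distinct — holds.
[7] delta = 6 ≠ 8, but gamma = 13 = 13 (second disjunct) — holds.
[8] eta + delta = 7; 7 mod 5 = 2 — holds.
[9] eta + beta = 1 + 10 = 11 — holds.
[10] alpha - eps = 18 - 2 = 16 — holds.
[11] eta + gamma = 1 + 13 = 14 — holds.
[12] zeta + alpha = 20 + 18 = 38 — holds.

Violated: 1.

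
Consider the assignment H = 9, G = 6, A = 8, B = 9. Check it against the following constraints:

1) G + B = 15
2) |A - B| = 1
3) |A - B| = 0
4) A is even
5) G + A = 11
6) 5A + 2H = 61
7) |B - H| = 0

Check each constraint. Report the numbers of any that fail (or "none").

No — constraints 3, 5, and 6 are not satisfied.

1) G + B = 6 + 9 = 15 — OK.
2) |8 - 9| = 1 — OK.
3) |8 - 9| = 1, not 0 — violated.
4) A = 8 is even — OK.
5) G + A = 6 + 8 = 14, not 11 — violated.
6) 5A + 2H = 5(8) + 2(9) = 58, not 61 — violated.
7) |9 - 9| = 0 — OK.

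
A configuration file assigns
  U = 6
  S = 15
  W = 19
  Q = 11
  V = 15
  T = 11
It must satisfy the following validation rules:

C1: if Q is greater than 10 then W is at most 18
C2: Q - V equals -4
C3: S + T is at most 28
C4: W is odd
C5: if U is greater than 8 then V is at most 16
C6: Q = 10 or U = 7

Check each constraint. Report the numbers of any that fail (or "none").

C1: Q = 11 > 10, so we need W ≤ 18; but W = 19 > 18  ✗
C2: Q - V = 11 - 15 = -4  ✓
C3: S + T = 15 + 11 = 26; 26 ≤ 28  ✓
C4: W = 19 is odd  ✓
C5: U = 6, not > 8; antecedent false, conditional vacuously true  ✓
C6: Q = 11 ≠ 10 and U = 6 ≠ 7; both disjuncts false  ✗

No — constraints 1, 6 are not satisfied.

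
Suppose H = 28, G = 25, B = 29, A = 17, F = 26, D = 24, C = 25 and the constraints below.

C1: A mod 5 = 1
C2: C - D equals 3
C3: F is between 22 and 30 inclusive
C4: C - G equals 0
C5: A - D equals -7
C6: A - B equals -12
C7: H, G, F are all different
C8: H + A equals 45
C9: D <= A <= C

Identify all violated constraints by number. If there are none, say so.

C1: 17 mod 5 = 2, not 1 — violated.
C2: C - D = 25 - 24 = 1, not 3 — violated.
C3: F = 26 lies in [22, 30] — satisfied.
C4: C - G = 25 - 25 = 0 — satisfied.
C5: A - D = 17 - 24 = -7 — satisfied.
C6: A - B = 17 - 29 = -12 — satisfied.
C7: values 28, 25, 26 are pairwise distinct — satisfied.
C8: H + A = 28 + 17 = 45 — satisfied.
C9: values 24, 17, 25; D = 24 is not <= A = 17 — violated.

Constraints 1, 2, 9 are violated.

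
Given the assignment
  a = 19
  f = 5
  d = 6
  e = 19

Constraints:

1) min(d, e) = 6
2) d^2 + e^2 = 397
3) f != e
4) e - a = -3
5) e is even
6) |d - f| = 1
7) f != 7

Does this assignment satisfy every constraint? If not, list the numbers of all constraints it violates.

Violated: 4, 5.

1) min(6, 19) = 6  true
2) d^2 + e^2 = 6^2 + 19^2 = 36 + 361 = 397  true
3) f = 5, e = 19; distinct  true
4) e - a = 19 - 19 = 0, not -3  false
5) e = 19 is odd  false
6) |6 - 5| = 1  true
7) f = 5, and 5 ≠ 7  true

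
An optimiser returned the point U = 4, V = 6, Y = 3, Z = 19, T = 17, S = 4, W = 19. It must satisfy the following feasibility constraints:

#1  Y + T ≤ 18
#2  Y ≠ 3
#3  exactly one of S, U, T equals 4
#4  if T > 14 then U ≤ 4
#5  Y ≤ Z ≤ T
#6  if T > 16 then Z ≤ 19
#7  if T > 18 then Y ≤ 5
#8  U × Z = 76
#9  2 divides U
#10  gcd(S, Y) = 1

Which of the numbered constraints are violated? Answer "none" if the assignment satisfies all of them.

Constraints 1, 2, 3, and 5 do not hold.

#1 Y + T = 3 + 17 = 20; 20 > 18, bound 18 not met — fails.
#2 Y = 3, but 3 is required to differ — fails.
#3 S=4, U=4, T=17; 2 of them equal 4, not exactly one — fails.
#4 T = 17 > 14, so we need U ≤ 4; U = 4 ≤ 4 — holds.
#5 values 3, 19, 17; Z = 19 is not ≤ T = 17 — fails.
#6 T = 17 > 16, so we need Z ≤ 19; Z = 19 ≤ 19 — holds.
#7 T = 17, not > 18; antecedent false, conditional vacuously true — holds.
#8 U × Z = 4 × 19 = 76 — holds.
#9 4 / 2 = 2, so 2 divides 4 — holds.
#10 gcd(4, 3) = 1 — holds.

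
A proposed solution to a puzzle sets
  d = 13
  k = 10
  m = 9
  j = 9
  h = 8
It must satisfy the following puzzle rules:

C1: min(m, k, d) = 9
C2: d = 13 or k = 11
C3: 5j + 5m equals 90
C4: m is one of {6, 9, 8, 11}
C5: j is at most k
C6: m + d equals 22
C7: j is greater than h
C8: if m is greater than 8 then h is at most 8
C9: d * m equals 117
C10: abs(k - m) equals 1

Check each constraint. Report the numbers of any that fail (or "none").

C1: min(9, 10, 13) = 9  yes
C2: d = 13 = 13 (first disjunct)  yes
C3: 5j + 5m = 5(9) + 5(9) = 90  yes
C4: m = 9 is in {6, 9, 8, 11}  yes
C5: j = 9, k = 10; 9 ≤ 10  yes
C6: m + d = 9 + 13 = 22  yes
C7: j = 9, h = 8; 9 > 8  yes
C8: m = 9 > 8, so we need h ≤ 8; h = 8 ≤ 8  yes
C9: d * m = 13 * 9 = 117  yes
C10: abs(10 - 9) = 1  yes

Yes — all constraints hold.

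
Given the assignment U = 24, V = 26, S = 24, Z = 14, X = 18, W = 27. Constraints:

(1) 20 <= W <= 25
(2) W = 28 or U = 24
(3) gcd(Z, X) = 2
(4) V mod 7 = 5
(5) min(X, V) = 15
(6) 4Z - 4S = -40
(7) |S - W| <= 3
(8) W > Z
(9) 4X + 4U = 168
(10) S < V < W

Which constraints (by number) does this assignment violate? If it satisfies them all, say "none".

(1) W = 27 is outside [20, 25]  ✘
(2) W = 27 ≠ 28, but U = 24 = 24 (second disjunct)  ✔
(3) gcd(14, 18) = 2  ✔
(4) 26 mod 7 = 5  ✔
(5) min(18, 26) = 18, not 15  ✘
(6) 4Z - 4S = 4(14) - 4(24) = -40  ✔
(7) |24 - 27| = 3; 3 ≤ 3  ✔
(8) W = 27, Z = 14; 27 > 14  ✔
(9) 4X + 4U = 4(18) + 4(24) = 168  ✔
(10) values 24 < 26 < 27  ✔

Constraints 1 and 5 are violated.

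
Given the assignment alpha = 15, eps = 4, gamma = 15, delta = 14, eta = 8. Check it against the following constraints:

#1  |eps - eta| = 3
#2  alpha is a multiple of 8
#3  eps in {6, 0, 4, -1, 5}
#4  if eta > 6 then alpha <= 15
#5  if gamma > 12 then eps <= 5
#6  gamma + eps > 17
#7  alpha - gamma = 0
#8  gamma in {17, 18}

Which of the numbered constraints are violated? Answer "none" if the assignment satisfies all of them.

The assignment fails constraints 1, 2, and 8.

#1 |4 - 8| = 4, not 3  fails
#2 15 = 8*1 + 7, so 8 does not divide 15  fails
#3 eps = 4 is in {6, 0, 4, -1, 5}  holds
#4 eta = 8 > 6, so we need alpha ≤ 15; alpha = 15 ≤ 15  holds
#5 gamma = 15 > 12, so we need eps ≤ 5; eps = 4 ≤ 5  holds
#6 gamma + eps = 15 + 4 = 19; 19 > 17  holds
#7 alpha - gamma = 15 - 15 = 0  holds
#8 gamma = 15 is not in {17, 18}  fails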